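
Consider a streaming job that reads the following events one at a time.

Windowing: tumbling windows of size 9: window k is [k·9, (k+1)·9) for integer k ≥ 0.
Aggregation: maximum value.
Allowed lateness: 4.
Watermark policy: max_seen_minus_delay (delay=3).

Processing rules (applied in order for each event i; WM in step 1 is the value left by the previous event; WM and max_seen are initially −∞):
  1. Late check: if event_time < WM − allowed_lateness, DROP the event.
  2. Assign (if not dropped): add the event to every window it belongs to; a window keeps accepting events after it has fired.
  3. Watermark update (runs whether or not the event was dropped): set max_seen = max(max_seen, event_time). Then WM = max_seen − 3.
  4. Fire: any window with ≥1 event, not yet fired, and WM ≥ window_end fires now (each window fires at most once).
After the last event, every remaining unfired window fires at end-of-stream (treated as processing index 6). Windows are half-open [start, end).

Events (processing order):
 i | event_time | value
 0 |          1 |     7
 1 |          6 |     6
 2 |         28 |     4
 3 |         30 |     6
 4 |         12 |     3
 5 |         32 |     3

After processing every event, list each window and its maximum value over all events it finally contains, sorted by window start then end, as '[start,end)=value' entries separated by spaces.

[0,9)=7 [27,36)=6

i=0 t=1 v=7: → [0,9); WM=-2
i=1 t=6 v=6: → [0,9); WM=3
i=2 t=28 v=4: → [27,36); WM=25; [0,9) fires=7
i=3 t=30 v=6: → [27,36); WM=27
i=4 t=12 v=3: DROP (t<27-4); WM=27
i=5 t=32 v=3: → [27,36); WM=29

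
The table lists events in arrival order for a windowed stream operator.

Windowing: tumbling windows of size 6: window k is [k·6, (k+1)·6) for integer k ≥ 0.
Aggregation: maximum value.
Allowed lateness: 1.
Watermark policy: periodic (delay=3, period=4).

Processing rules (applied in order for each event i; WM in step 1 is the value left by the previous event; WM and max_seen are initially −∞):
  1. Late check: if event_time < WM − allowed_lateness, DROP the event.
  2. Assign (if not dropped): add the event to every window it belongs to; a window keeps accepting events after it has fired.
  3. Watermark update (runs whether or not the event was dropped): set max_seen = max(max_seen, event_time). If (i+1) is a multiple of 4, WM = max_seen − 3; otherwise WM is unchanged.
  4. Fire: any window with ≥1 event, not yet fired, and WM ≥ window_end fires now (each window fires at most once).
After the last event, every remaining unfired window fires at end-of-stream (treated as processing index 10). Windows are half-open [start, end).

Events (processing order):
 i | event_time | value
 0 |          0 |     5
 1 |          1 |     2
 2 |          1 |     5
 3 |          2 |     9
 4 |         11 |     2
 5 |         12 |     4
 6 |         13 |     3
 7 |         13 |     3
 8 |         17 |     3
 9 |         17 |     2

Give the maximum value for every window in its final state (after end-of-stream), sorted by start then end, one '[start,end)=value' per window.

i=0 t=0 v=5: → [0,6); WM=−∞
i=1 t=1 v=2: → [0,6); WM=−∞
i=2 t=1 v=5: → [0,6); WM=−∞
i=3 t=2 v=9: → [0,6); WM=-1
i=4 t=11 v=2: → [6,12); WM=-1
i=5 t=12 v=4: → [12,18); WM=-1
i=6 t=13 v=3: → [12,18); WM=-1
i=7 t=13 v=3: → [12,18); WM=10; [0,6) fires=9
i=8 t=17 v=3: → [12,18); WM=10
i=9 t=17 v=2: → [12,18); WM=10

[0,6)=9 [6,12)=2 [12,18)=4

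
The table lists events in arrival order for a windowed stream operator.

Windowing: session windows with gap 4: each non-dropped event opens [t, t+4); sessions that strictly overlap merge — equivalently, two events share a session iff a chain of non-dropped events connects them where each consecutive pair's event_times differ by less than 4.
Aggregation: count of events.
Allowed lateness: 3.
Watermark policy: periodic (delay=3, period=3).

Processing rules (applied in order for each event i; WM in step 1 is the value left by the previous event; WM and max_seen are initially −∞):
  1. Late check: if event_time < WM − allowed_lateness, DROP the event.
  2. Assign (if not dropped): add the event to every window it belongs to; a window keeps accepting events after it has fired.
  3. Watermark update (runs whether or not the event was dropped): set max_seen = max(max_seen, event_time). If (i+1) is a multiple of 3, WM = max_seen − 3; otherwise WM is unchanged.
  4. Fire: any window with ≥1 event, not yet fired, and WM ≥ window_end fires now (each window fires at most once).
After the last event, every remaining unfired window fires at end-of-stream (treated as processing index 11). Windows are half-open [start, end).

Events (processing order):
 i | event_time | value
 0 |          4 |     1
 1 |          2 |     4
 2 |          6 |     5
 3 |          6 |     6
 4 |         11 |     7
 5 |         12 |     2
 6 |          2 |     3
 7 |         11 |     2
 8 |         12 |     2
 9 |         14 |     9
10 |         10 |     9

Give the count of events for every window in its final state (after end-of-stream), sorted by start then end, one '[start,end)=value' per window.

i=0 t=4 v=1: → [4,8); WM=−∞
i=1 t=2 v=4: → [2,8); WM=−∞
i=2 t=6 v=5: → [2,10); WM=3
i=3 t=6 v=6: → [2,10); WM=3
i=4 t=11 v=7: → [11,15); WM=3
i=5 t=12 v=2: → [11,16); WM=9
i=6 t=2 v=3: DROP (t<9-3); WM=9
i=7 t=11 v=2: → [11,16); WM=9
i=8 t=12 v=2: → [11,16); WM=9
i=9 t=14 v=9: → [11,18); WM=9
i=10 t=10 v=9: → [10,18); WM=9

[2,10)=4 [10,18)=6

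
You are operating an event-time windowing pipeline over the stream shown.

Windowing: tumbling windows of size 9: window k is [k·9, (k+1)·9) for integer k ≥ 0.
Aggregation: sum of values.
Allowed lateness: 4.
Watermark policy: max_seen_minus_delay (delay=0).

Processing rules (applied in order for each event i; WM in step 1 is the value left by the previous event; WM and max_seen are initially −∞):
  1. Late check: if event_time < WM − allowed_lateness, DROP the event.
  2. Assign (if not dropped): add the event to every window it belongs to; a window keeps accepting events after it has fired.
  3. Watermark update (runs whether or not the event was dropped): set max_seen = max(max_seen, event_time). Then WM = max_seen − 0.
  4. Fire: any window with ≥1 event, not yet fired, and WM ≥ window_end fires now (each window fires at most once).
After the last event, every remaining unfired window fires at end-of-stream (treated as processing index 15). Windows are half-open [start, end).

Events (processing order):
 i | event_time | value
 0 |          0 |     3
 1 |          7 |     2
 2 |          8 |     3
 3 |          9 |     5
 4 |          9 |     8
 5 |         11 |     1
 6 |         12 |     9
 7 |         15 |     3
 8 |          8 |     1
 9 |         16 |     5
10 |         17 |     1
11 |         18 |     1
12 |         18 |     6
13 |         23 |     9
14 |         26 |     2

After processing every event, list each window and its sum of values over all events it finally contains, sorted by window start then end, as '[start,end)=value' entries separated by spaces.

i=0 t=0 v=3: → [0,9); WM=0
i=1 t=7 v=2: → [0,9); WM=7
i=2 t=8 v=3: → [0,9); WM=8
i=3 t=9 v=5: → [9,18); WM=9; [0,9) fires=8
i=4 t=9 v=8: → [9,18); WM=9
i=5 t=11 v=1: → [9,18); WM=11
i=6 t=12 v=9: → [9,18); WM=12
i=7 t=15 v=3: → [9,18); WM=15
i=8 t=8 v=1: DROP (t<15-4); WM=15
i=9 t=16 v=5: → [9,18); WM=16
i=10 t=17 v=1: → [9,18); WM=17
i=11 t=18 v=1: → [18,27); WM=18; [9,18) fires=32
i=12 t=18 v=6: → [18,27); WM=18
i=13 t=23 v=9: → [18,27); WM=23
i=14 t=26 v=2: → [18,27); WM=26

[0,9)=8 [9,18)=32 [18,27)=18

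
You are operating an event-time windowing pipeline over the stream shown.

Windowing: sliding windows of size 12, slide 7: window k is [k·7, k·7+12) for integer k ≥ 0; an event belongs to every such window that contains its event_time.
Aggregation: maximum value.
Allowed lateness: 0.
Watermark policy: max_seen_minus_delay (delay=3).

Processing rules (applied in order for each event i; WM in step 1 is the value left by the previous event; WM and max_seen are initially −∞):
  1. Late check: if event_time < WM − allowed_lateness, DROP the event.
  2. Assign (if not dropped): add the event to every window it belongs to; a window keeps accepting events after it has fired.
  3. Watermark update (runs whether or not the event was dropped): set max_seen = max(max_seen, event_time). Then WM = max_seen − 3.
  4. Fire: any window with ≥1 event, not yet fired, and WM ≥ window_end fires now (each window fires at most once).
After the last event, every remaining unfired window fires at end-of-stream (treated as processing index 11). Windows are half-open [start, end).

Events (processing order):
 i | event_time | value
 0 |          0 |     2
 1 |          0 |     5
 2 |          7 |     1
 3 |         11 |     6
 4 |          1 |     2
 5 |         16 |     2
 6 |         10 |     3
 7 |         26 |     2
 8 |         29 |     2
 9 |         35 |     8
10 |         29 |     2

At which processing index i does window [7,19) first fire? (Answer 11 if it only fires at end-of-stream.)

i=0 t=0 v=2: → [0,12); WM=-3
i=1 t=0 v=5: → [0,12); WM=-3
i=2 t=7 v=1: → [7,19),[0,12); WM=4
i=3 t=11 v=6: → [7,19),[0,12); WM=8
i=4 t=1 v=2: DROP (t<8-0); WM=8
i=5 t=16 v=2: → [14,26),[7,19); WM=13; [0,12) fires=6
i=6 t=10 v=3: DROP (t<13-0); WM=13
i=7 t=26 v=2: → [21,33); WM=23; [7,19) fires=6
i=8 t=29 v=2: → [28,40),[21,33); WM=26; [14,26) fires=2
i=9 t=35 v=8: → [35,47),[28,40); WM=32
i=10 t=29 v=2: DROP (t<32-0); WM=32

7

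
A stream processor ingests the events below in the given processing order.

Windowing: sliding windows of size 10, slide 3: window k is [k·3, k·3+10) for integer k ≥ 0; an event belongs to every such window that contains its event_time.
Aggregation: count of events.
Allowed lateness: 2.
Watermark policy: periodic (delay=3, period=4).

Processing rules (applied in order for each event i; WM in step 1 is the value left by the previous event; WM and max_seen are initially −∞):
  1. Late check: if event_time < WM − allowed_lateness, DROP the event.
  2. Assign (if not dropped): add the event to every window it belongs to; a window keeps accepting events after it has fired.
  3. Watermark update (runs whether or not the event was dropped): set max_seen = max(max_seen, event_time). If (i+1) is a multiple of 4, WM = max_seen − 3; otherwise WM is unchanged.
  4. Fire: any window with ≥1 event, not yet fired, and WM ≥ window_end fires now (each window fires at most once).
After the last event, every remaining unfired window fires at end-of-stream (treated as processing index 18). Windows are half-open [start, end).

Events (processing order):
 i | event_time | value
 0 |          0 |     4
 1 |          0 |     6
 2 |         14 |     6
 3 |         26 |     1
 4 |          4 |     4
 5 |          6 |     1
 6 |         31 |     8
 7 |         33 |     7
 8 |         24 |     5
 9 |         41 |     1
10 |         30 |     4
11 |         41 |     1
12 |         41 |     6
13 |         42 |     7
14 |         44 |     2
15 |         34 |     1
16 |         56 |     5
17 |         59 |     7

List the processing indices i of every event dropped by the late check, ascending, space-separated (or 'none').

4 5 8 15

i=0 t=0 v=4: → [0,10); WM=−∞
i=1 t=0 v=6: → [0,10); WM=−∞
i=2 t=14 v=6: → [12,22),[9,19),[6,16); WM=−∞
i=3 t=26 v=1: → [24,34),[21,31),[18,28); WM=23; [0,10) fires=2 [6,16) fires=1 [9,19) fires=1 [12,22) fires=1
i=4 t=4 v=4: DROP (t<23-2); WM=23
i=5 t=6 v=1: DROP (t<23-2); WM=23
i=6 t=31 v=8: → [30,40),[27,37),[24,34); WM=23
i=7 t=33 v=7: → [33,43),[30,40),[27,37),[24,34); WM=30; [18,28) fires=1
i=8 t=24 v=5: DROP (t<30-2); WM=30
i=9 t=41 v=1: → [39,49),[36,46),[33,43); WM=30
i=10 t=30 v=4: → [30,40),[27,37),[24,34),[21,31); WM=30
i=11 t=41 v=1: → [39,49),[36,46),[33,43); WM=38; [21,31) fires=2 [24,34) fires=4 [27,37) fires=3
i=12 t=41 v=6: → [39,49),[36,46),[33,43); WM=38
i=13 t=42 v=7: → [42,52),[39,49),[36,46),[33,43); WM=38
i=14 t=44 v=2: → [42,52),[39,49),[36,46); WM=38
i=15 t=34 v=1: DROP (t<38-2); WM=41; [30,40) fires=3
i=16 t=56 v=5: → [54,64),[51,61),[48,58); WM=41
i=17 t=59 v=7: → [57,67),[54,64),[51,61); WM=41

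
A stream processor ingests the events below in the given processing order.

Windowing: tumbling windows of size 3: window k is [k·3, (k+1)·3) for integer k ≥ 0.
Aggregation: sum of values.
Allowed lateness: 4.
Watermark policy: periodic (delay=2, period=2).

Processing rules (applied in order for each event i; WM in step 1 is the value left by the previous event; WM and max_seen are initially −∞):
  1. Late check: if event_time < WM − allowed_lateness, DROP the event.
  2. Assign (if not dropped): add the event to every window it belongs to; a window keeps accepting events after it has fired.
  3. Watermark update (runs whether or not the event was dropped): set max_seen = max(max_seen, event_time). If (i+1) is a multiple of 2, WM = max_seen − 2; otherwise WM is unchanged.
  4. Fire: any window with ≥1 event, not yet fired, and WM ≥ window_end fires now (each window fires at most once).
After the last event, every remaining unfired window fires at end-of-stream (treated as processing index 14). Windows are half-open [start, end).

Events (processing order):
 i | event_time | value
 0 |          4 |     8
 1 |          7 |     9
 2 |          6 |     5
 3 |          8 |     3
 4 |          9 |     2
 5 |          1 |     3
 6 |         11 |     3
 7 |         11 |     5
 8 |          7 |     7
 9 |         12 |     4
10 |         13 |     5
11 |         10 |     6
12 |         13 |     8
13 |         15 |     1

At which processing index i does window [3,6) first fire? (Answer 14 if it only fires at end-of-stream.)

3

i=0 t=4 v=8: → [3,6); WM=−∞
i=1 t=7 v=9: → [6,9); WM=5
i=2 t=6 v=5: → [6,9); WM=5
i=3 t=8 v=3: → [6,9); WM=6; [3,6) fires=8
i=4 t=9 v=2: → [9,12); WM=6
i=5 t=1 v=3: DROP (t<6-4); WM=7
i=6 t=11 v=3: → [9,12); WM=7
i=7 t=11 v=5: → [9,12); WM=9; [6,9) fires=17
i=8 t=7 v=7: → [6,9); WM=9
i=9 t=12 v=4: → [12,15); WM=10
i=10 t=13 v=5: → [12,15); WM=10
i=11 t=10 v=6: → [9,12); WM=11
i=12 t=13 v=8: → [12,15); WM=11
i=13 t=15 v=1: → [15,18); WM=13; [9,12) fires=16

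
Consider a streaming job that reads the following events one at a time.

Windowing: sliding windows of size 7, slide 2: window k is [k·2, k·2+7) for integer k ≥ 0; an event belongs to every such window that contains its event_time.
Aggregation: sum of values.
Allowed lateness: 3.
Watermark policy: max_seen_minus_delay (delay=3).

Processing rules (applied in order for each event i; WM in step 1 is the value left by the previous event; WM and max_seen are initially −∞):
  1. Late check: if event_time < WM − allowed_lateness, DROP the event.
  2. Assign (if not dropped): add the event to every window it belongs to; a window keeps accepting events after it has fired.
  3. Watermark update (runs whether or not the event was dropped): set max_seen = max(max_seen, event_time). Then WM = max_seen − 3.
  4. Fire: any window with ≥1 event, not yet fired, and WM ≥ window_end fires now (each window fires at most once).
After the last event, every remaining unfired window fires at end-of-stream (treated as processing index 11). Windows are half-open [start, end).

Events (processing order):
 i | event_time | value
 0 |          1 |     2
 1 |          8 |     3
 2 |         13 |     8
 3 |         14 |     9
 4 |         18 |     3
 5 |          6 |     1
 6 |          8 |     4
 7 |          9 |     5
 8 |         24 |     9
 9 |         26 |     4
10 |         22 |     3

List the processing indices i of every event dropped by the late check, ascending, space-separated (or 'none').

i=0 t=1 v=2: → [0,7); WM=-2
i=1 t=8 v=3: → [8,15),[6,13),[4,11),[2,9); WM=5
i=2 t=13 v=8: → [12,19),[10,17),[8,15); WM=10; [0,7) fires=2 [2,9) fires=3
i=3 t=14 v=9: → [14,21),[12,19),[10,17),[8,15); WM=11; [4,11) fires=3
i=4 t=18 v=3: → [18,25),[16,23),[14,21),[12,19); WM=15; [6,13) fires=3 [8,15) fires=20
i=5 t=6 v=1: DROP (t<15-3); WM=15
i=6 t=8 v=4: DROP (t<15-3); WM=15
i=7 t=9 v=5: DROP (t<15-3); WM=15
i=8 t=24 v=9: → [24,31),[22,29),[20,27),[18,25); WM=21; [10,17) fires=17 [12,19) fires=20 [14,21) fires=12
i=9 t=26 v=4: → [26,33),[24,31),[22,29),[20,27); WM=23; [16,23) fires=3
i=10 t=22 v=3: → [22,29),[20,27),[18,25),[16,23); WM=23

5 6 7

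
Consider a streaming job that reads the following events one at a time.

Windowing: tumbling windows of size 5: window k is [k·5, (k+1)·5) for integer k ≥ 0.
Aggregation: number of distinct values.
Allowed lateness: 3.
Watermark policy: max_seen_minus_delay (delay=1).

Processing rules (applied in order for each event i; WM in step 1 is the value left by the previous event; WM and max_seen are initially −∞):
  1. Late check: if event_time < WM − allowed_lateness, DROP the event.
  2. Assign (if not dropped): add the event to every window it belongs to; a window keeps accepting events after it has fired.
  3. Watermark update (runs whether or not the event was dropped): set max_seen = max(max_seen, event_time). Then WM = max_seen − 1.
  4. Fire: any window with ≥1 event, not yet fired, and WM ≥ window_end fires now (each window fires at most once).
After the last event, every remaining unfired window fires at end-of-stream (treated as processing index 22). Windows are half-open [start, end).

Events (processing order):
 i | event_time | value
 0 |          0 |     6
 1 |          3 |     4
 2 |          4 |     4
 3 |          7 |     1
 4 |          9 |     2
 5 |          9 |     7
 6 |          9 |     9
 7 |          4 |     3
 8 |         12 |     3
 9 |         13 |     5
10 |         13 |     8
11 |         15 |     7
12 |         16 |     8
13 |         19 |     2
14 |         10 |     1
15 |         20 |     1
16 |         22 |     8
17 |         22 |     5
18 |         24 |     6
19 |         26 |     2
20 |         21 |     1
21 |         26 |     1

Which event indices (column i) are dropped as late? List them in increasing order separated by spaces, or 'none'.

i=0 t=0 v=6: → [0,5); WM=-1
i=1 t=3 v=4: → [0,5); WM=2
i=2 t=4 v=4: → [0,5); WM=3
i=3 t=7 v=1: → [5,10); WM=6; [0,5) fires=2
i=4 t=9 v=2: → [5,10); WM=8
i=5 t=9 v=7: → [5,10); WM=8
i=6 t=9 v=9: → [5,10); WM=8
i=7 t=4 v=3: DROP (t<8-3); WM=8
i=8 t=12 v=3: → [10,15); WM=11; [5,10) fires=4
i=9 t=13 v=5: → [10,15); WM=12
i=10 t=13 v=8: → [10,15); WM=12
i=11 t=15 v=7: → [15,20); WM=14
i=12 t=16 v=8: → [15,20); WM=15; [10,15) fires=3
i=13 t=19 v=2: → [15,20); WM=18
i=14 t=10 v=1: DROP (t<18-3); WM=18
i=15 t=20 v=1: → [20,25); WM=19
i=16 t=22 v=8: → [20,25); WM=21; [15,20) fires=3
i=17 t=22 v=5: → [20,25); WM=21
i=18 t=24 v=6: → [20,25); WM=23
i=19 t=26 v=2: → [25,30); WM=25; [20,25) fires=4
i=20 t=21 v=1: DROP (t<25-3); WM=25
i=21 t=26 v=1: → [25,30); WM=25

7 14 20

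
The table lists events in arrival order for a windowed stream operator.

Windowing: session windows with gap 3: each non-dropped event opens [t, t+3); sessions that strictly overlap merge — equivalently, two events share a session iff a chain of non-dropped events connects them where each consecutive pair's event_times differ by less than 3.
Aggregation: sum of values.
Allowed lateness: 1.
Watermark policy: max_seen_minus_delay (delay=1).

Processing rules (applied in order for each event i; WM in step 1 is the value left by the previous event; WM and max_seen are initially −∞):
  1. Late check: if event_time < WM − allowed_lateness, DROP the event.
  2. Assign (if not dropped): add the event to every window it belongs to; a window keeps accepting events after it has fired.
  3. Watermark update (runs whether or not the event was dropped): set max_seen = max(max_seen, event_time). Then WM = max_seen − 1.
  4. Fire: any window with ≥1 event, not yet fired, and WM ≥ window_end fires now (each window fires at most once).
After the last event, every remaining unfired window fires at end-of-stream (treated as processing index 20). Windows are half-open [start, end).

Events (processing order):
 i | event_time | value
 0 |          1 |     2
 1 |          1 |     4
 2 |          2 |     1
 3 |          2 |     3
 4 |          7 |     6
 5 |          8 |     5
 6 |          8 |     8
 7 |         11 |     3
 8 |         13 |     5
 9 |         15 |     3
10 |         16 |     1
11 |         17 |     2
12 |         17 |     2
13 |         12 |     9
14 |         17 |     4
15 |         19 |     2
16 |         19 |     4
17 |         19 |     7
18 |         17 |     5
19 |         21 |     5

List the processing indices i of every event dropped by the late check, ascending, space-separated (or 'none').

13

i=0 t=1 v=2: → [1,4); WM=0
i=1 t=1 v=4: → [1,4); WM=0
i=2 t=2 v=1: → [1,5); WM=1
i=3 t=2 v=3: → [1,5); WM=1
i=4 t=7 v=6: → [7,10); WM=6
i=5 t=8 v=5: → [7,11); WM=7
i=6 t=8 v=8: → [7,11); WM=7
i=7 t=11 v=3: → [11,14); WM=10
i=8 t=13 v=5: → [11,16); WM=12
i=9 t=15 v=3: → [11,18); WM=14
i=10 t=16 v=1: → [11,19); WM=15
i=11 t=17 v=2: → [11,20); WM=16
i=12 t=17 v=2: → [11,20); WM=16
i=13 t=12 v=9: DROP (t<16-1); WM=16
i=14 t=17 v=4: → [11,20); WM=16
i=15 t=19 v=2: → [11,22); WM=18
i=16 t=19 v=4: → [11,22); WM=18
i=17 t=19 v=7: → [11,22); WM=18
i=18 t=17 v=5: → [11,22); WM=18
i=19 t=21 v=5: → [11,24); WM=20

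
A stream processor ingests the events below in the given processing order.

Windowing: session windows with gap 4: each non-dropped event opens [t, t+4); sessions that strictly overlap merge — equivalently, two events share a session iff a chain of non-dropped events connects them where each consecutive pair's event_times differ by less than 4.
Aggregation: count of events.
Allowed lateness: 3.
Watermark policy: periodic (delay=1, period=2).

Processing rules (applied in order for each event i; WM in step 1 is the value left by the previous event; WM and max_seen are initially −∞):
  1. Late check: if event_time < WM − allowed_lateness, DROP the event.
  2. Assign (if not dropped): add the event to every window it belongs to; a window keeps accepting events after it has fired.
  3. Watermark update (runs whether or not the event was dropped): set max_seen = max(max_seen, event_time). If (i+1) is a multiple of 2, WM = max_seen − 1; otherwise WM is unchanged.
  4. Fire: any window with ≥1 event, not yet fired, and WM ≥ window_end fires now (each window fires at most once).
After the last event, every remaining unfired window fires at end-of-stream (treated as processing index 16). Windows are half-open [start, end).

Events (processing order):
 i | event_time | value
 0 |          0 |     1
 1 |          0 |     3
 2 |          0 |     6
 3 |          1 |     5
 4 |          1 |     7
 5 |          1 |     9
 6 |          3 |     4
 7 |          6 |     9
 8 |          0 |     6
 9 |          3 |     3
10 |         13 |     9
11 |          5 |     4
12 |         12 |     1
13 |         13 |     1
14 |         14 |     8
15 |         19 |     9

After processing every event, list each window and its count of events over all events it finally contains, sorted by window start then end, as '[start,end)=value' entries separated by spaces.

[0,10)=10 [12,18)=4 [19,23)=1

i=0 t=0 v=1: → [0,4); WM=−∞
i=1 t=0 v=3: → [0,4); WM=-1
i=2 t=0 v=6: → [0,4); WM=-1
i=3 t=1 v=5: → [0,5); WM=0
i=4 t=1 v=7: → [0,5); WM=0
i=5 t=1 v=9: → [0,5); WM=0
i=6 t=3 v=4: → [0,7); WM=0
i=7 t=6 v=9: → [0,10); WM=5
i=8 t=0 v=6: DROP (t<5-3); WM=5
i=9 t=3 v=3: → [0,10); WM=5
i=10 t=13 v=9: → [13,17); WM=5
i=11 t=5 v=4: → [0,10); WM=12
i=12 t=12 v=1: → [12,17); WM=12
i=13 t=13 v=1: → [12,17); WM=12
i=14 t=14 v=8: → [12,18); WM=12
i=15 t=19 v=9: → [19,23); WM=18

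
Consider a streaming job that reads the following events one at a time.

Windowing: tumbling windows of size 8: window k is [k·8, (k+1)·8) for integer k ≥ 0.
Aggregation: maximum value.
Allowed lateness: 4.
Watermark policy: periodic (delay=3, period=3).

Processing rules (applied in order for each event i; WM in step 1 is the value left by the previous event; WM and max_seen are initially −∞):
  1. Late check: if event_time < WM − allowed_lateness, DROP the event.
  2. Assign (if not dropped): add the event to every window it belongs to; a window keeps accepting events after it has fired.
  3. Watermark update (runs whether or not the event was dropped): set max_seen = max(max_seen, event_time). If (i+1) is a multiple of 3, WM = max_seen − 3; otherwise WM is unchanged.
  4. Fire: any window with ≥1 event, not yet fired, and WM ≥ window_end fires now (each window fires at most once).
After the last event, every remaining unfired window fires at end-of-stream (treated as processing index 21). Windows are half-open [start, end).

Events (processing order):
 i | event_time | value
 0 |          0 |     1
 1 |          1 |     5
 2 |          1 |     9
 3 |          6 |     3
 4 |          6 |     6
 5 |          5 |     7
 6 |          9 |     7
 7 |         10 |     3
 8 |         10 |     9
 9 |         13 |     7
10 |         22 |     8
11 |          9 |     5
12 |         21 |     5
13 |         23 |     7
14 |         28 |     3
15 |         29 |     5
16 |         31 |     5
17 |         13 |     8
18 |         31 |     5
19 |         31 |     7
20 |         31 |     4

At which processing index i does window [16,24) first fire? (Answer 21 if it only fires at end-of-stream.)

14

i=0 t=0 v=1: → [0,8); WM=−∞
i=1 t=1 v=5: → [0,8); WM=−∞
i=2 t=1 v=9: → [0,8); WM=-2
i=3 t=6 v=3: → [0,8); WM=-2
i=4 t=6 v=6: → [0,8); WM=-2
i=5 t=5 v=7: → [0,8); WM=3
i=6 t=9 v=7: → [8,16); WM=3
i=7 t=10 v=3: → [8,16); WM=3
i=8 t=10 v=9: → [8,16); WM=7
i=9 t=13 v=7: → [8,16); WM=7
i=10 t=22 v=8: → [16,24); WM=7
i=11 t=9 v=5: → [8,16); WM=19; [0,8) fires=9 [8,16) fires=9
i=12 t=21 v=5: → [16,24); WM=19
i=13 t=23 v=7: → [16,24); WM=19
i=14 t=28 v=3: → [24,32); WM=25; [16,24) fires=8
i=15 t=29 v=5: → [24,32); WM=25
i=16 t=31 v=5: → [24,32); WM=25
i=17 t=13 v=8: DROP (t<25-4); WM=28
i=18 t=31 v=5: → [24,32); WM=28
i=19 t=31 v=7: → [24,32); WM=28
i=20 t=31 v=4: → [24,32); WM=28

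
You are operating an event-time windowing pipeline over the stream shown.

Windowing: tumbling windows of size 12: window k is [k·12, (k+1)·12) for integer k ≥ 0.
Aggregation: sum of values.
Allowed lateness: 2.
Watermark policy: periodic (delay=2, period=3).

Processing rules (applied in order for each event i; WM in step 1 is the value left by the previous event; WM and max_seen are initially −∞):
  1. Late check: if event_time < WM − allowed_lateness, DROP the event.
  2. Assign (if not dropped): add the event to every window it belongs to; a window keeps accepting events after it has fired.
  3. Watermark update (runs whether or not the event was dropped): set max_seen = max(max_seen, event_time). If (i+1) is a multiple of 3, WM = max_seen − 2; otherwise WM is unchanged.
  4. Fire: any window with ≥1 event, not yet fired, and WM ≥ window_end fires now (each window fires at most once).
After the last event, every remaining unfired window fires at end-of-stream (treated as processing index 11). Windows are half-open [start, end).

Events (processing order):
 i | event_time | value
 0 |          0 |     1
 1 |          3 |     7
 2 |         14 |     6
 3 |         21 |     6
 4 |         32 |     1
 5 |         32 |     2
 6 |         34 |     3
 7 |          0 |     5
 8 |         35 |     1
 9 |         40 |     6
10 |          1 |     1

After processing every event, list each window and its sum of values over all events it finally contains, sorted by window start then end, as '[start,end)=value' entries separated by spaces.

i=0 t=0 v=1: → [0,12); WM=−∞
i=1 t=3 v=7: → [0,12); WM=−∞
i=2 t=14 v=6: → [12,24); WM=12; [0,12) fires=8
i=3 t=21 v=6: → [12,24); WM=12
i=4 t=32 v=1: → [24,36); WM=12
i=5 t=32 v=2: → [24,36); WM=30; [12,24) fires=12
i=6 t=34 v=3: → [24,36); WM=30
i=7 t=0 v=5: DROP (t<30-2); WM=30
i=8 t=35 v=1: → [24,36); WM=33
i=9 t=40 v=6: → [36,48); WM=33
i=10 t=1 v=1: DROP (t<33-2); WM=33

[0,12)=8 [12,24)=12 [24,36)=7 [36,48)=6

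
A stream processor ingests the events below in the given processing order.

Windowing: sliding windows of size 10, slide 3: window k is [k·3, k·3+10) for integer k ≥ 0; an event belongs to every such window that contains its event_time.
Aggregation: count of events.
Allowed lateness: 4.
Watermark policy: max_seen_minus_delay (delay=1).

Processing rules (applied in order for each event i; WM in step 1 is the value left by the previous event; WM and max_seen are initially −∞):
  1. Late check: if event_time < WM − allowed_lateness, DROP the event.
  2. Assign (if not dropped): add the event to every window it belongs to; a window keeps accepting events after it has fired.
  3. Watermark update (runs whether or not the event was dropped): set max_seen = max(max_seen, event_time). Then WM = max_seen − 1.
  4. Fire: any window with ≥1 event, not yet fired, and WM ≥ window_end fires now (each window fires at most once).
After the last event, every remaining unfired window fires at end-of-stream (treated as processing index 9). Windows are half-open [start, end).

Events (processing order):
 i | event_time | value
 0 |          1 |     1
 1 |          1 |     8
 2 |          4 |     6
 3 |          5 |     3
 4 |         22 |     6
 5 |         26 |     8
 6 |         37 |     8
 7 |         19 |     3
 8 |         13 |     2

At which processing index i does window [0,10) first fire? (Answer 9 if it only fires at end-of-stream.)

4

i=0 t=1 v=1: → [0,10); WM=0
i=1 t=1 v=8: → [0,10); WM=0
i=2 t=4 v=6: → [3,13),[0,10); WM=3
i=3 t=5 v=3: → [3,13),[0,10); WM=4
i=4 t=22 v=6: → [21,31),[18,28),[15,25); WM=21; [0,10) fires=4 [3,13) fires=2
i=5 t=26 v=8: → [24,34),[21,31),[18,28); WM=25; [15,25) fires=1
i=6 t=37 v=8: → [36,46),[33,43),[30,40); WM=36; [18,28) fires=2 [21,31) fires=2 [24,34) fires=1
i=7 t=19 v=3: DROP (t<36-4); WM=36
i=8 t=13 v=2: DROP (t<36-4); WM=36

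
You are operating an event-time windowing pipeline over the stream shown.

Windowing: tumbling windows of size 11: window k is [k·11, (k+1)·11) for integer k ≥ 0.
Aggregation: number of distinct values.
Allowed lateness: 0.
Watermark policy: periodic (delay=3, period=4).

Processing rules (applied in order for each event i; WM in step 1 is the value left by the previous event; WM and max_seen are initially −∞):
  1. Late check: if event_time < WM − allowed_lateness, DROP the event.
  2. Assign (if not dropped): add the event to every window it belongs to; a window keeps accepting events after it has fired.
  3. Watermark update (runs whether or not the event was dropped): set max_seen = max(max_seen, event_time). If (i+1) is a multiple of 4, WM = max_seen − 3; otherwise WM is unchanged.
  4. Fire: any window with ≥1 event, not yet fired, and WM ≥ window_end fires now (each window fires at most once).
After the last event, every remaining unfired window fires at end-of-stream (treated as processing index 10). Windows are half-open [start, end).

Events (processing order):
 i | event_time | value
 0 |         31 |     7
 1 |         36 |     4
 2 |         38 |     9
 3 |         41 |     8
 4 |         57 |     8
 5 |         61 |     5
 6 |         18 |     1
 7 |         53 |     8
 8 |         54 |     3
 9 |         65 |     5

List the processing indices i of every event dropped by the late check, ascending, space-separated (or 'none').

i=0 t=31 v=7: → [22,33); WM=−∞
i=1 t=36 v=4: → [33,44); WM=−∞
i=2 t=38 v=9: → [33,44); WM=−∞
i=3 t=41 v=8: → [33,44); WM=38; [22,33) fires=1
i=4 t=57 v=8: → [55,66); WM=38
i=5 t=61 v=5: → [55,66); WM=38
i=6 t=18 v=1: DROP (t<38-0); WM=38
i=7 t=53 v=8: → [44,55); WM=58; [33,44) fires=3 [44,55) fires=1
i=8 t=54 v=3: DROP (t<58-0); WM=58
i=9 t=65 v=5: → [55,66); WM=58

6 8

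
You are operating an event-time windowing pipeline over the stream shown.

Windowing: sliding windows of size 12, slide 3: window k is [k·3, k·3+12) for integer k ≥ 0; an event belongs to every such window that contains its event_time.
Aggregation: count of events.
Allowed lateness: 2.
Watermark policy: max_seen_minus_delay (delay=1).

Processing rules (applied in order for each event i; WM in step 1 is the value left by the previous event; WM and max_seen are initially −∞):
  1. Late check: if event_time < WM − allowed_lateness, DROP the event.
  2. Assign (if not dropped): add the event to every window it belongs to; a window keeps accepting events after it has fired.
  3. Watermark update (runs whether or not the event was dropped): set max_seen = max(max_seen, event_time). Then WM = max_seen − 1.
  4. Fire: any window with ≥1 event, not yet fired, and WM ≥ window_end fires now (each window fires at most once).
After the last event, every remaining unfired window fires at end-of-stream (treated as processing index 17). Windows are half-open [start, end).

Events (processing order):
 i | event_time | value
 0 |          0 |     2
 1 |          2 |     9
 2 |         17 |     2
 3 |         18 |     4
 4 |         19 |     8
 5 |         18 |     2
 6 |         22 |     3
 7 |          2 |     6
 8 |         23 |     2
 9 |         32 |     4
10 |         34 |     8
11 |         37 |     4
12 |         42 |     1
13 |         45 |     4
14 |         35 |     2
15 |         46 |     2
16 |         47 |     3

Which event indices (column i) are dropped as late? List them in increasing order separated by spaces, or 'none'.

7 14

i=0 t=0 v=2: → [0,12); WM=-1
i=1 t=2 v=9: → [0,12); WM=1
i=2 t=17 v=2: → [15,27),[12,24),[9,21),[6,18); WM=16; [0,12) fires=2
i=3 t=18 v=4: → [18,30),[15,27),[12,24),[9,21); WM=17
i=4 t=19 v=8: → [18,30),[15,27),[12,24),[9,21); WM=18; [6,18) fires=1
i=5 t=18 v=2: → [18,30),[15,27),[12,24),[9,21); WM=18
i=6 t=22 v=3: → [21,33),[18,30),[15,27),[12,24); WM=21; [9,21) fires=4
i=7 t=2 v=6: DROP (t<21-2); WM=21
i=8 t=23 v=2: → [21,33),[18,30),[15,27),[12,24); WM=22
i=9 t=32 v=4: → [30,42),[27,39),[24,36),[21,33); WM=31; [12,24) fires=6 [15,27) fires=6 [18,30) fires=5
i=10 t=34 v=8: → [33,45),[30,42),[27,39),[24,36); WM=33; [21,33) fires=3
i=11 t=37 v=4: → [36,48),[33,45),[30,42),[27,39); WM=36; [24,36) fires=2
i=12 t=42 v=1: → [42,54),[39,51),[36,48),[33,45); WM=41; [27,39) fires=3
i=13 t=45 v=4: → [45,57),[42,54),[39,51),[36,48); WM=44; [30,42) fires=3
i=14 t=35 v=2: DROP (t<44-2); WM=44
i=15 t=46 v=2: → [45,57),[42,54),[39,51),[36,48); WM=45; [33,45) fires=3
i=16 t=47 v=3: → [45,57),[42,54),[39,51),[36,48); WM=46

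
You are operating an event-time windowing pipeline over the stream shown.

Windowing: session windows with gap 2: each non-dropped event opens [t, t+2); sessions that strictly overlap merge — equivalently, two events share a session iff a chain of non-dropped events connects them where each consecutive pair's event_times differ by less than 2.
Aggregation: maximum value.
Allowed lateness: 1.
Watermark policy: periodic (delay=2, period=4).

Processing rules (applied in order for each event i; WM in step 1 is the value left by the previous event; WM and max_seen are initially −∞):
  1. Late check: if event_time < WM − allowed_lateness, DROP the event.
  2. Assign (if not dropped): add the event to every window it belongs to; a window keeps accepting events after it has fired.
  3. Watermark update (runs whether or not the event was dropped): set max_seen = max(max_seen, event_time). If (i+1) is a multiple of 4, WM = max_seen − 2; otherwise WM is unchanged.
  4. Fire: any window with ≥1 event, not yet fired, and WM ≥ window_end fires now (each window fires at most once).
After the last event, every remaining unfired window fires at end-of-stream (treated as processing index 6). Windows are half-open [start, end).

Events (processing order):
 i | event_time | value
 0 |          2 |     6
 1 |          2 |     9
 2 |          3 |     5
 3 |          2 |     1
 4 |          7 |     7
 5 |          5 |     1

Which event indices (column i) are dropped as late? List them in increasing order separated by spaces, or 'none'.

none

i=0 t=2 v=6: → [2,4); WM=−∞
i=1 t=2 v=9: → [2,4); WM=−∞
i=2 t=3 v=5: → [2,5); WM=−∞
i=3 t=2 v=1: → [2,5); WM=1
i=4 t=7 v=7: → [7,9); WM=1
i=5 t=5 v=1: → [5,7); WM=1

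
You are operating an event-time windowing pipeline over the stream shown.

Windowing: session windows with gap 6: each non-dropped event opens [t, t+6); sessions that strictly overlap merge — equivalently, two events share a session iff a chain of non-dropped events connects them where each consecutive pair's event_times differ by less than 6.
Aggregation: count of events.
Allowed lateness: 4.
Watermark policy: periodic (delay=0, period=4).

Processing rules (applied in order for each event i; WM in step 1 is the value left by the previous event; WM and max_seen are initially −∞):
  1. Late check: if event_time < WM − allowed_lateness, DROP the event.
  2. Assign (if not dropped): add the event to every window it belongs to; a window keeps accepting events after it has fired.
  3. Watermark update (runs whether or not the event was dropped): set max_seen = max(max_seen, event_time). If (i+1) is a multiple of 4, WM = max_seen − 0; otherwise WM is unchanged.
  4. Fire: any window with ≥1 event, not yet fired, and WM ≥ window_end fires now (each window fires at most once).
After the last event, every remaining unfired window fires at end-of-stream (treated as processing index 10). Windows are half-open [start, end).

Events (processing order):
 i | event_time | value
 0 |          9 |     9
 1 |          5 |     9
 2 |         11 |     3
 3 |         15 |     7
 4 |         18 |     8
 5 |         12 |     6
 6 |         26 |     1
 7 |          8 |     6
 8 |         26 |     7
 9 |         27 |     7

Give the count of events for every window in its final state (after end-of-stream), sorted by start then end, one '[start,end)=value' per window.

i=0 t=9 v=9: → [9,15); WM=−∞
i=1 t=5 v=9: → [5,15); WM=−∞
i=2 t=11 v=3: → [5,17); WM=−∞
i=3 t=15 v=7: → [5,21); WM=15
i=4 t=18 v=8: → [5,24); WM=15
i=5 t=12 v=6: → [5,24); WM=15
i=6 t=26 v=1: → [26,32); WM=15
i=7 t=8 v=6: DROP (t<15-4); WM=26
i=8 t=26 v=7: → [26,32); WM=26
i=9 t=27 v=7: → [26,33); WM=26

[5,24)=6 [26,33)=3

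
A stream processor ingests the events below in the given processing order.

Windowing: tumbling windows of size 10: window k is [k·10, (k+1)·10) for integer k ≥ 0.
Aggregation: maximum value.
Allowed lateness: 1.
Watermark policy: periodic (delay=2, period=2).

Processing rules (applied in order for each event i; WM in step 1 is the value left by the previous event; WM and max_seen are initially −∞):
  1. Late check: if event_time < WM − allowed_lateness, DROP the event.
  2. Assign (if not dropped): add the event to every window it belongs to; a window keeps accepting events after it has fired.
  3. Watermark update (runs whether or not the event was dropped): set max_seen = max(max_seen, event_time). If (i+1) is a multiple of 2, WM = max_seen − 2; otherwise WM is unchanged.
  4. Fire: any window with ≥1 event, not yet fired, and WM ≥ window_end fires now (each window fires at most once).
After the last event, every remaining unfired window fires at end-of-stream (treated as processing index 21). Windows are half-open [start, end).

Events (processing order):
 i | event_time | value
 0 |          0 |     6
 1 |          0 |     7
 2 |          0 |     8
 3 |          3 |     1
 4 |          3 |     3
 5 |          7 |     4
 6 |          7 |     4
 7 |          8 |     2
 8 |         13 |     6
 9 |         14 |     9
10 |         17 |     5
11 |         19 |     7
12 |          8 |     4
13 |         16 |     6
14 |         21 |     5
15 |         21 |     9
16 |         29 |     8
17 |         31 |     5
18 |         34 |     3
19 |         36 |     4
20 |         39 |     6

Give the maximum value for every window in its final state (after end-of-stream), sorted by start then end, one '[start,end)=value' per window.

i=0 t=0 v=6: → [0,10); WM=−∞
i=1 t=0 v=7: → [0,10); WM=-2
i=2 t=0 v=8: → [0,10); WM=-2
i=3 t=3 v=1: → [0,10); WM=1
i=4 t=3 v=3: → [0,10); WM=1
i=5 t=7 v=4: → [0,10); WM=5
i=6 t=7 v=4: → [0,10); WM=5
i=7 t=8 v=2: → [0,10); WM=6
i=8 t=13 v=6: → [10,20); WM=6
i=9 t=14 v=9: → [10,20); WM=12; [0,10) fires=8
i=10 t=17 v=5: → [10,20); WM=12
i=11 t=19 v=7: → [10,20); WM=17
i=12 t=8 v=4: DROP (t<17-1); WM=17
i=13 t=16 v=6: → [10,20); WM=17
i=14 t=21 v=5: → [20,30); WM=17
i=15 t=21 v=9: → [20,30); WM=19
i=16 t=29 v=8: → [20,30); WM=19
i=17 t=31 v=5: → [30,40); WM=29; [10,20) fires=9
i=18 t=34 v=3: → [30,40); WM=29
i=19 t=36 v=4: → [30,40); WM=34; [20,30) fires=9
i=20 t=39 v=6: → [30,40); WM=34

[0,10)=8 [10,20)=9 [20,30)=9 [30,40)=6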